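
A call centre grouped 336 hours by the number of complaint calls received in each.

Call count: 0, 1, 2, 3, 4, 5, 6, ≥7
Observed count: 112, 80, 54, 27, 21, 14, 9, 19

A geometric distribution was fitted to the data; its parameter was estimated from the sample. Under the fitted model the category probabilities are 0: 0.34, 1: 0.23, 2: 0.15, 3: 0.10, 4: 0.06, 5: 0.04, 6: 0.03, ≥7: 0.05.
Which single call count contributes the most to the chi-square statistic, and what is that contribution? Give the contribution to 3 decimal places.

3, 1.296

Expected counts E_i = n·p_i: 336×0.34 = 114.24, 336×0.23 = 77.28, 336×0.15 = 50.4, 336×0.10 = 33.6, 336×0.06 = 20.16, 336×0.04 = 13.44, 336×0.03 = 10.08, 336×0.05 = 16.8.
cat         O        E   (O−E)²/E
0         112   114.24     0.0439
1          80    77.28     0.0957
2          54     50.4     0.2571
3          27     33.6     1.2964
4          21    20.16     0.0350
5          14    13.44     0.0233
6           9    10.08     0.1157
≥7         19     16.8     0.2881
The largest term is for 3: 1.296.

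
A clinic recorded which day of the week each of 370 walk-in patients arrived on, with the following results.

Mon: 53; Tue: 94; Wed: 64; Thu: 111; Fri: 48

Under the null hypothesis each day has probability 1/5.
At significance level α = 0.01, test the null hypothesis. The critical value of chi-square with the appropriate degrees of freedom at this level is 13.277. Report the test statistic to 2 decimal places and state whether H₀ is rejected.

40.35; reject

Expected count for each of the 5 categories: 370/5 = 74.
cat         O        E   (O−E)²/E
Mon        53       74      5.959
Tue        94       74      5.405
Wed        64       74      1.351
Thu       111       74     18.500
Fri        48       74      9.135
Sum = 40.35
df = 4. Since 40.35 > 13.277, we reject H₀.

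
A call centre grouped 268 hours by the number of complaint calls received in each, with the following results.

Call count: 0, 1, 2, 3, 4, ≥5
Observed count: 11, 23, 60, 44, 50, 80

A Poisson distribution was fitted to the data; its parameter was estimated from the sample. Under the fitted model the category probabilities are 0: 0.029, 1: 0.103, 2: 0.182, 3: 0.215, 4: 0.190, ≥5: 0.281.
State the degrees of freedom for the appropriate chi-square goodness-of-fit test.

There are k = 6 categories and 1 parameter estimated from the data, so df = 6 − 1 − 1 = 4.

4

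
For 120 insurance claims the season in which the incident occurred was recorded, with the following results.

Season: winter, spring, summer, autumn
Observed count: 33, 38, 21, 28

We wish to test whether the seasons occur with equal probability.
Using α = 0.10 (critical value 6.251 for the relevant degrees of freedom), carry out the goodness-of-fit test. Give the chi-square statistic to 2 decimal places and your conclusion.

5.27; do not reject

Expected count for each of the 4 categories: 120/4 = 30.
χ² = (33−30)²/30 + (38−30)²/30 + (21−30)²/30 + (28−30)²/30
   = 0.300 + 2.133 + 2.700 + 0.133
Sum = 5.27
df = 3. Since 5.27 < 6.251, we do not reject H₀.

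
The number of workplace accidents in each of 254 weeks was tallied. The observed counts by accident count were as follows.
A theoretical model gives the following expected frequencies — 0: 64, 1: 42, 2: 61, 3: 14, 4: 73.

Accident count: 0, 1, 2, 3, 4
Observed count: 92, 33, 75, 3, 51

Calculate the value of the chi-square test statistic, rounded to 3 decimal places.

32.665

cat         O        E   (O−E)²/E
0          92       64    12.2500
1          33       42     1.9286
2          75       61     3.2131
3           3       14     8.6429
4          51       73     6.6301
Sum = 32.665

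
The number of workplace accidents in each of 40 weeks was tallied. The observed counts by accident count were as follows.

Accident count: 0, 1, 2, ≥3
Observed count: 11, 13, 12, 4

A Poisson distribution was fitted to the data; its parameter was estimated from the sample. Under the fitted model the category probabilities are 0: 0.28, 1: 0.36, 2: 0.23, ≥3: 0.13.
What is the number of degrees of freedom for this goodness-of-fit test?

There are k = 4 categories and 1 parameter estimated from the data, so df = 4 − 1 − 1 = 2.

2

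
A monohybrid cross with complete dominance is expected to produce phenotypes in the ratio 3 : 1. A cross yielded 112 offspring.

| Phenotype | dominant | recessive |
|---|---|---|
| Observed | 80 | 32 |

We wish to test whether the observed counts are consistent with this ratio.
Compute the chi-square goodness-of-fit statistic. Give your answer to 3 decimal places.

0.762

Ratio total = 4. Expected counts: 112×3/4 = 84, 112×1/4 = 28.
χ² = (80−84)²/84 + (32−28)²/28
   = 0.1905 + 0.5714
Sum = 0.762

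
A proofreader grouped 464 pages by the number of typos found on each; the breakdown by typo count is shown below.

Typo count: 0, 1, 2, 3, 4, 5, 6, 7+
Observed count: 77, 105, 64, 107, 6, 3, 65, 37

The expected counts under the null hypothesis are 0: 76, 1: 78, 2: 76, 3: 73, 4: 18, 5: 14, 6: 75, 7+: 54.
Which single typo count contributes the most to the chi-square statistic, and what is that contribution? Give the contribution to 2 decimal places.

0: (77 − 76)²/76 = 1/76 = 0.013
1: (105 − 78)²/78 = 729/78 = 9.346
2: (64 − 76)²/76 = 144/76 = 1.895
3: (107 − 73)²/73 = 1156/73 = 15.836
4: (6 − 18)²/18 = 144/18 = 8.000
5: (3 − 14)²/14 = 121/14 = 8.643
6: (65 − 75)²/75 = 100/75 = 1.333
7+: (37 − 54)²/54 = 289/54 = 5.352
The largest term is for 3: 15.84.

3, 15.84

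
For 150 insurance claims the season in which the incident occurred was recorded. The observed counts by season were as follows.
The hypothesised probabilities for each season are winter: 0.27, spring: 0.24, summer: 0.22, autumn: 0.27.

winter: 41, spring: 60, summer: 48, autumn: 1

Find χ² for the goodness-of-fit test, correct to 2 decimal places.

Expected counts E_i = n·p_i: 150×0.27 = 40.5, 150×0.24 = 36, 150×0.22 = 33, 150×0.27 = 40.5.
χ² = (41−40.5)²/40.5 + (60−36)²/36 + (48−33)²/33 + (1−40.5)²/40.5
   = 0.006 + 16.000 + 6.818 + 38.525
Sum = 61.35

61.35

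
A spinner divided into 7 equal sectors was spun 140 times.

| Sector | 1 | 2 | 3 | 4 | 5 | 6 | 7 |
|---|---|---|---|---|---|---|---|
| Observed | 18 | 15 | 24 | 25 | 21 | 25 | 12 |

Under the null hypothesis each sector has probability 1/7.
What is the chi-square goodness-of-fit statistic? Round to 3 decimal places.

8.000

Under H₀ each category has probability 1/7, so each expected count is 140/7 = 20.
1: (18 − 20)²/20 = 4/20 = 0.2000
2: (15 − 20)²/20 = 25/20 = 1.2500
3: (24 − 20)²/20 = 16/20 = 0.8000
4: (25 − 20)²/20 = 25/20 = 1.2500
5: (21 − 20)²/20 = 1/20 = 0.0500
6: (25 − 20)²/20 = 25/20 = 1.2500
7: (12 − 20)²/20 = 64/20 = 3.2000
Sum = 8.000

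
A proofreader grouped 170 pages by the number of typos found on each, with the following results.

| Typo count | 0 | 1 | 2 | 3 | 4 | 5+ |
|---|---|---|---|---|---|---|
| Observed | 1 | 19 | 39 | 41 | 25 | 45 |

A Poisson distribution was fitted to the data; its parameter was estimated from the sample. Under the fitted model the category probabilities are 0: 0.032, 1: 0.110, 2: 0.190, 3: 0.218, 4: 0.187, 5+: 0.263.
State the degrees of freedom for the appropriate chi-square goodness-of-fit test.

4

There are k = 6 categories and 1 parameter estimated from the data, so df = 6 − 1 − 1 = 4.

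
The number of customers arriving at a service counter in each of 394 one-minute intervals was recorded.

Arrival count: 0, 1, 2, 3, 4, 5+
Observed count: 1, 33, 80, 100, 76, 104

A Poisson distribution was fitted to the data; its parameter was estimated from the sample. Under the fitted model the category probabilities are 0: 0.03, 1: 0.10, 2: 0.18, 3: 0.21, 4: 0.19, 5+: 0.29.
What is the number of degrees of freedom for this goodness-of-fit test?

4

There are k = 6 categories and 1 parameter estimated from the data, so df = 6 − 1 − 1 = 4.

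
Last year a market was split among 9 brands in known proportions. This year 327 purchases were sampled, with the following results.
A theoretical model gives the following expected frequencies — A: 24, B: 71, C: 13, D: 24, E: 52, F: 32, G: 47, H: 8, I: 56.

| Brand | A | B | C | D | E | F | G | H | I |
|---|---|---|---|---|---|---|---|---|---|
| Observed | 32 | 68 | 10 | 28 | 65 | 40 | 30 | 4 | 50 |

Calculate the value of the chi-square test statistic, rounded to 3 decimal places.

cat         O        E   (O−E)²/E
A          32       24     2.6667
B          68       71     0.1268
C          10       13     0.6923
D          28       24     0.6667
E          65       52     3.2500
F          40       32     2.0000
G          30       47     6.1489
H           4        8     2.0000
I          50       56     0.6429
Sum = 18.194

18.194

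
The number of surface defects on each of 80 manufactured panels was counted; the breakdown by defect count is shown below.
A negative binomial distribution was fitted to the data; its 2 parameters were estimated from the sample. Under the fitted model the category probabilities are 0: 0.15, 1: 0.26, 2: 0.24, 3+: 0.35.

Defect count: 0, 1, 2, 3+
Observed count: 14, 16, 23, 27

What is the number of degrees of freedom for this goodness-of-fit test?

1

There are k = 4 categories and 2 parameters estimated from the data, so df = 4 − 1 − 2 = 1.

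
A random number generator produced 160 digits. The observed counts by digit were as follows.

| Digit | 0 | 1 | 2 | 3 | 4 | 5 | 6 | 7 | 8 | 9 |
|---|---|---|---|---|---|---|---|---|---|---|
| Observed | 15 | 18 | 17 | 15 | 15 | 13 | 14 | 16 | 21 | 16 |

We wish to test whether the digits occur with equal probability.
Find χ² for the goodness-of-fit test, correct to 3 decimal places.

Expected count for each of the 10 categories: 160/10 = 16.
cat         O        E   (O−E)²/E
0          15       16     0.0625
1          18       16     0.2500
2          17       16     0.0625
3          15       16     0.0625
4          15       16     0.0625
5          13       16     0.5625
6          14       16     0.2500
7          16       16     0.0000
8          21       16     1.5625
9          16       16     0.0000
Sum = 2.875

2.875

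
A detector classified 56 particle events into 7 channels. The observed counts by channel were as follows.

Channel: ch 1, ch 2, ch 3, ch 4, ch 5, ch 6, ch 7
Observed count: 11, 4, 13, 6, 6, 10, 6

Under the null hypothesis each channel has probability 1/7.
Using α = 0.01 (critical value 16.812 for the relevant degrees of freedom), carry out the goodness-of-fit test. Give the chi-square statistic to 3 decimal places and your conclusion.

Under H₀ each category has probability 1/7, so each expected count is 56/7 = 8.
cat         O        E   (O−E)²/E
ch 1       11        8     1.1250
ch 2        4        8     2.0000
ch 3       13        8     3.1250
ch 4        6        8     0.5000
ch 5        6        8     0.5000
ch 6       10        8     0.5000
ch 7        6        8     0.5000
Sum = 8.250
df = 6. Since 8.250 < 16.812, we do not reject H₀.

8.250; do not reject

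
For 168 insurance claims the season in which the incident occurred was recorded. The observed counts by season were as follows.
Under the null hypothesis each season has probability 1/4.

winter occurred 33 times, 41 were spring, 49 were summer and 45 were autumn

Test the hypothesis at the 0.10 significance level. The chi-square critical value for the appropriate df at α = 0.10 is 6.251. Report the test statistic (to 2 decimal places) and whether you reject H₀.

Expected count for each of the 4 categories: 168/4 = 42.
cat         O        E   (O−E)²/E
winter     33       42      1.929
spring     41       42      0.024
summer     49       42      1.167
autumn     45       42      0.214
Sum = 3.33
df = 3. Since 3.33 < 6.251, we do not reject H₀.

3.33; do not reject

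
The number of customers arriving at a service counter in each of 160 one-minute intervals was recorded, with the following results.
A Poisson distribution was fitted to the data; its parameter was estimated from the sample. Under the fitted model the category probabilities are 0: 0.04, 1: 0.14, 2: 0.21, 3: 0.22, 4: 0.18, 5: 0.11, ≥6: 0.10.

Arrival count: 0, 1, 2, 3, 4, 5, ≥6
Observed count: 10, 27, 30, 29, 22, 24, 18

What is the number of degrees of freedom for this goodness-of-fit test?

5

There are k = 7 categories and 1 parameter estimated from the data, so df = 7 − 1 − 1 = 5.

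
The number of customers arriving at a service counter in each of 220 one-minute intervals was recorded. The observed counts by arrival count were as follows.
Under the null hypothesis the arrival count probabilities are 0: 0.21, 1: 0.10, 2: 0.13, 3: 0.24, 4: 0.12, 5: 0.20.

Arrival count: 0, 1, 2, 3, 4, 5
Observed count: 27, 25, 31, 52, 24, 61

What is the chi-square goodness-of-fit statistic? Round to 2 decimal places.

15.39

Expected counts E_i = n·p_i: 220×0.21 = 46.2, 220×0.10 = 22, 220×0.13 = 28.6, 220×0.24 = 52.8, 220×0.12 = 26.4, 220×0.20 = 44.
0: (27 − 46.2)²/46.2 = 368.64/46.2 = 7.979
1: (25 − 22)²/22 = 9/22 = 0.409
2: (31 − 28.6)²/28.6 = 5.76/28.6 = 0.201
3: (52 − 52.8)²/52.8 = 0.64/52.8 = 0.012
4: (24 − 26.4)²/26.4 = 5.76/26.4 = 0.218
5: (61 − 44)²/44 = 289/44 = 6.568
Sum = 15.39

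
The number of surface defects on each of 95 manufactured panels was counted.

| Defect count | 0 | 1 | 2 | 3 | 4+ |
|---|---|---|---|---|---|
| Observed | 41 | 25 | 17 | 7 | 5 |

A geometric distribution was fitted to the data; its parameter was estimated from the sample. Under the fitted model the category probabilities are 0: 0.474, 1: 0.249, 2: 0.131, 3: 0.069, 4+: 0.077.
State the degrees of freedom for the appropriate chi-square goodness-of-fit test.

There are k = 5 categories and 1 parameter estimated from the data, so df = 5 − 1 − 1 = 3.

3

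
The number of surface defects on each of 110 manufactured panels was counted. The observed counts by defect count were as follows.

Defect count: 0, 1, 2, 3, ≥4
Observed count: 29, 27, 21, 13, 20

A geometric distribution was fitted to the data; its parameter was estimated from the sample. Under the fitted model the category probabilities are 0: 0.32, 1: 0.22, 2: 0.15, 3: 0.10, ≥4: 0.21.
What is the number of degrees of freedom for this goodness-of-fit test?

3

There are k = 5 categories and 1 parameter estimated from the data, so df = 5 − 1 − 1 = 3.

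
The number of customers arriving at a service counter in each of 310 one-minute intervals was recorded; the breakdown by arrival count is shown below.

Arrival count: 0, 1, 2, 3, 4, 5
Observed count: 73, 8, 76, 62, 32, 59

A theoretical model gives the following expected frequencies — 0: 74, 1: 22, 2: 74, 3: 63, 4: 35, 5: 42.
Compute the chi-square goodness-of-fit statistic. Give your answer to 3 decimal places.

16.131

cat         O        E   (O−E)²/E
0          73       74     0.0135
1           8       22     8.9091
2          76       74     0.0541
3          62       63     0.0159
4          32       35     0.2571
5          59       42     6.8810
Sum = 16.131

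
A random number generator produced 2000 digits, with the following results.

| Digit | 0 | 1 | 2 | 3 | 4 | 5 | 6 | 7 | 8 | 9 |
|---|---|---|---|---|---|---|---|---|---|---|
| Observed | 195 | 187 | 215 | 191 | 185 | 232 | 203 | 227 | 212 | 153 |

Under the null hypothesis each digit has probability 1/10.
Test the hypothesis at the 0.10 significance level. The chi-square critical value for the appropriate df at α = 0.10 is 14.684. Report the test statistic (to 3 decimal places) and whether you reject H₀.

Expected count for each of the 10 categories: 2000/10 = 200.
cat         O        E   (O−E)²/E
0         195      200     0.1250
1         187      200     0.8450
2         215      200     1.1250
3         191      200     0.4050
4         185      200     1.1250
5         232      200     5.1200
6         203      200     0.0450
7         227      200     3.6450
8         212      200     0.7200
9         153      200    11.0450
Sum = 24.200
df = 9. Since 24.200 > 14.684, we reject H₀.

24.200; reject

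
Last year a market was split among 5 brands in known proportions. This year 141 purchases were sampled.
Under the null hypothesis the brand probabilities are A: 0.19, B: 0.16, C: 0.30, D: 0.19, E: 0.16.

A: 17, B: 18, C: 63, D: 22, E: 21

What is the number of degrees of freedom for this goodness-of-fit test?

4

There are k = 5 categories and no parameters were estimated from the data, so df = 5 − 1 = 4.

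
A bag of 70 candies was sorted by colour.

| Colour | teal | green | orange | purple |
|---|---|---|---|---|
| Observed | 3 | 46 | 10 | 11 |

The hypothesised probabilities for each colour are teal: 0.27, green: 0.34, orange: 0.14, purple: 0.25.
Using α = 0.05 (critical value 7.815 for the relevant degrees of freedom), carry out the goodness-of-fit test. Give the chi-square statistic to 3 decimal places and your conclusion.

Expected counts E_i = n·p_i: 70×0.27 = 18.9, 70×0.34 = 23.8, 70×0.14 = 9.8, 70×0.25 = 17.5.
χ² = (3−18.9)²/18.9 + (46−23.8)²/23.8 + (10−9.8)²/9.8 + (11−17.5)²/17.5
   = 13.3762 + 20.7076 + 0.0041 + 2.4143
Sum = 36.502
df = 3. Since 36.502 > 7.815, we reject H₀.

36.502; reject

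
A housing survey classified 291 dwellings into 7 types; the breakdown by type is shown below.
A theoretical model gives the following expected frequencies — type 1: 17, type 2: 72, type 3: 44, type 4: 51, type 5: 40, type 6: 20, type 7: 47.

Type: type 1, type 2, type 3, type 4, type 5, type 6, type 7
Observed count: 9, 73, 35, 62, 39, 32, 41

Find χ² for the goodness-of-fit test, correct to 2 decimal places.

15.98

type 1: (9 − 17)²/17 = 64/17 = 3.765
type 2: (73 − 72)²/72 = 1/72 = 0.014
type 3: (35 − 44)²/44 = 81/44 = 1.841
type 4: (62 − 51)²/51 = 121/51 = 2.373
type 5: (39 − 40)²/40 = 1/40 = 0.025
type 6: (32 − 20)²/20 = 144/20 = 7.200
type 7: (41 − 47)²/47 = 36/47 = 0.766
Sum = 15.98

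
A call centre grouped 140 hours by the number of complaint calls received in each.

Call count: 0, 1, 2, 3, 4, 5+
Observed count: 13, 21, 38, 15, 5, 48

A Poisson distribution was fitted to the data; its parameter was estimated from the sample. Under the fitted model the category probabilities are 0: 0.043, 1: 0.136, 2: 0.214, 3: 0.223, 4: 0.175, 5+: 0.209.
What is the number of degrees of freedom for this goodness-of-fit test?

There are k = 6 categories and 1 parameter estimated from the data, so df = 6 − 1 − 1 = 4.

4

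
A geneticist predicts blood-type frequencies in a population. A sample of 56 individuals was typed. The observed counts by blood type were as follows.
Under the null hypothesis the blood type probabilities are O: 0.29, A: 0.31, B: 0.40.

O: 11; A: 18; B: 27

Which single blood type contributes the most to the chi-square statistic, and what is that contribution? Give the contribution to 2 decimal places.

O, 1.69

Expected counts E_i = n·p_i: 56×0.29 = 16.24, 56×0.31 = 17.36, 56×0.40 = 22.4.
χ² = (11−16.24)²/16.24 + (18−17.36)²/17.36 + (27−22.4)²/22.4
   = 1.691 + 0.024 + 0.945
The largest term is for O: 1.69.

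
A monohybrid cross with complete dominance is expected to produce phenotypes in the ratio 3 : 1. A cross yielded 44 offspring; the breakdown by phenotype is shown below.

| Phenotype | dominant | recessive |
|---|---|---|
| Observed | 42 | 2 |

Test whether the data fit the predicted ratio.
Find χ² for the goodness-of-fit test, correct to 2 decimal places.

9.82

Ratio total = 4. Expected counts: 44×3/4 = 33, 44×1/4 = 11.
χ² = (42−33)²/33 + (2−11)²/11
   = 2.455 + 7.364
Sum = 9.82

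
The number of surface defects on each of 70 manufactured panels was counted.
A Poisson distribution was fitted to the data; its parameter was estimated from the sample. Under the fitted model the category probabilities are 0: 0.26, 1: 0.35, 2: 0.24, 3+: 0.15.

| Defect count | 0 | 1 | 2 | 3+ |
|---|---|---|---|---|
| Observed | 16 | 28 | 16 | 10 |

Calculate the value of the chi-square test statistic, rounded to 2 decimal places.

Expected counts E_i = n·p_i: 70×0.26 = 18.2, 70×0.35 = 24.5, 70×0.24 = 16.8, 70×0.15 = 10.5.
χ² = (16−18.2)²/18.2 + (28−24.5)²/24.5 + (16−16.8)²/16.8 + (10−10.5)²/10.5
   = 0.266 + 0.500 + 0.038 + 0.024
Sum = 0.83

0.83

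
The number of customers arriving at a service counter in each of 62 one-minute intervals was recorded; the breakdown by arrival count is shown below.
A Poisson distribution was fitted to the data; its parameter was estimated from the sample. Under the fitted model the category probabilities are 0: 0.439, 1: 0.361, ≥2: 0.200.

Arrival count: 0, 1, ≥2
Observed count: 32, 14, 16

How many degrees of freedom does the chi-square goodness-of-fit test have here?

1

There are k = 3 categories and 1 parameter estimated from the data, so df = 3 − 1 − 1 = 1.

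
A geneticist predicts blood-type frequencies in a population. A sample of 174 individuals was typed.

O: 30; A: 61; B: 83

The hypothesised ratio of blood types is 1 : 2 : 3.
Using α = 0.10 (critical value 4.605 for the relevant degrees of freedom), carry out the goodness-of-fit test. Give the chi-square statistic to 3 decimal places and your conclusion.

0.374; do not reject

Ratio total = 6. Expected counts: 174×1/6 = 29, 174×2/6 = 58, 174×3/6 = 87.
χ² = (30−29)²/29 + (61−58)²/58 + (83−87)²/87
   = 0.0345 + 0.1552 + 0.1839
Sum = 0.374
df = 2. Since 0.374 < 4.605, we do not reject H₀.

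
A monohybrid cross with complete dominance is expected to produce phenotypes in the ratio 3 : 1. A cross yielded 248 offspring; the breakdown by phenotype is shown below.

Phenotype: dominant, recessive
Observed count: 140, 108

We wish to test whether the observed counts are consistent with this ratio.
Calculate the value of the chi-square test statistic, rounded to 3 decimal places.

45.505

Ratio total = 4. Expected counts: 248×3/4 = 186, 248×1/4 = 62.
dominant: (140 − 186)²/186 = 2116/186 = 11.3763
recessive: (108 − 62)²/62 = 2116/62 = 34.1290
Sum = 45.505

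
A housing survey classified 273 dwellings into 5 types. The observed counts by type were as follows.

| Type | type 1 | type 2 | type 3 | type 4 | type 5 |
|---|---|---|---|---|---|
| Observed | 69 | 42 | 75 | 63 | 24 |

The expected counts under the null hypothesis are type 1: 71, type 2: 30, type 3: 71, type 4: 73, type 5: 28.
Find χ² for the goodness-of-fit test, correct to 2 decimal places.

χ² = (69−71)²/71 + (42−30)²/30 + (75−71)²/71 + (63−73)²/73 + (24−28)²/28
   = 0.056 + 4.800 + 0.225 + 1.370 + 0.571
Sum = 7.02

7.02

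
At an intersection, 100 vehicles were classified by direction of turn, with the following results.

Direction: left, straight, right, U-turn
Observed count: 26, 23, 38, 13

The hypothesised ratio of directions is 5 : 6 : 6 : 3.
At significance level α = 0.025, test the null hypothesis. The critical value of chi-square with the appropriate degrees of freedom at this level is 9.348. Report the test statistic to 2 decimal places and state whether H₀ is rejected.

Ratio total = 20. Expected counts: 100×5/20 = 25, 100×6/20 = 30, 100×6/20 = 30, 100×3/20 = 15.
cat           O        E   (O−E)²/E
left         26       25      0.040
straight     23       30      1.633
right        38       30      2.133
U-turn       13       15      0.267
Sum = 4.07
df = 3. Since 4.07 < 9.348, we do not reject H₀.

4.07; do not reject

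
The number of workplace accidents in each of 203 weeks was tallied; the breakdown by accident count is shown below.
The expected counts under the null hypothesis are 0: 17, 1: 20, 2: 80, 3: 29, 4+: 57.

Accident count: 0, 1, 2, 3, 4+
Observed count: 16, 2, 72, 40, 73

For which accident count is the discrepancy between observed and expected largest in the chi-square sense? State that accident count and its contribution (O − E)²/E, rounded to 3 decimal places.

cat         O        E   (O−E)²/E
0          16       17     0.0588
1           2       20    16.2000
2          72       80     0.8000
3          40       29     4.1724
4+         73       57     4.4912
The largest term is for 1: 16.200.

1, 16.200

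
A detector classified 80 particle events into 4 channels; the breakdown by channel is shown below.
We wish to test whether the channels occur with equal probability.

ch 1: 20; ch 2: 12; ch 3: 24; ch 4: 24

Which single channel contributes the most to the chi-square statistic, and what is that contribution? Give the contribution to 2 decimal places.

Expected count for each of the 4 categories: 80/4 = 20.
χ² = (20−20)²/20 + (12−20)²/20 + (24−20)²/20 + (24−20)²/20
   = 0.000 + 3.200 + 0.800 + 0.800
The largest term is for ch 2: 3.20.

ch 2, 3.20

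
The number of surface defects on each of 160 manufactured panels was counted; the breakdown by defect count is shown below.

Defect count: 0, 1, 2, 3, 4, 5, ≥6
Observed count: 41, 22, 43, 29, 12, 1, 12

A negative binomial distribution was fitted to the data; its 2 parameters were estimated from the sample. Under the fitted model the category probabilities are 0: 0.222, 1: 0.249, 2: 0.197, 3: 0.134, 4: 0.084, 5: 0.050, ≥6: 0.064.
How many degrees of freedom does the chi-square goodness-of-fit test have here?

There are k = 7 categories and 2 parameters estimated from the data, so df = 7 − 1 − 2 = 4.

4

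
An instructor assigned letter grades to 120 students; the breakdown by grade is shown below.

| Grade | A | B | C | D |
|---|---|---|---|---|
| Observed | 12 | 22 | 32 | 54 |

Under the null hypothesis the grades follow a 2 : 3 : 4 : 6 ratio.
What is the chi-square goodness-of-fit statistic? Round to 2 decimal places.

Ratio total = 15. Expected counts: 120×2/15 = 16, 120×3/15 = 24, 120×4/15 = 32, 120×6/15 = 48.
A: (12 − 16)²/16 = 16/16 = 1.000
B: (22 − 24)²/24 = 4/24 = 0.167
C: (32 − 32)²/32 = 0/32 = 0.000
D: (54 − 48)²/48 = 36/48 = 0.750
Sum = 1.92

1.92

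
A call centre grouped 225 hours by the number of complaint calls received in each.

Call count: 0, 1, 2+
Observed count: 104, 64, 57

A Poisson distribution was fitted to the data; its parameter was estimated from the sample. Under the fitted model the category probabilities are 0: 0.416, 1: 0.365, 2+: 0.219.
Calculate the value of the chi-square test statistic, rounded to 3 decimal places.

6.367

Expected counts E_i = n·p_i: 225×0.416 = 93.6, 225×0.365 = 82.125, 225×0.219 = 49.275.
cat         O        E   (O−E)²/E
0         104     93.6     1.1556
1          64   82.125     4.0002
2+         57   49.275     1.2111
Sum = 6.367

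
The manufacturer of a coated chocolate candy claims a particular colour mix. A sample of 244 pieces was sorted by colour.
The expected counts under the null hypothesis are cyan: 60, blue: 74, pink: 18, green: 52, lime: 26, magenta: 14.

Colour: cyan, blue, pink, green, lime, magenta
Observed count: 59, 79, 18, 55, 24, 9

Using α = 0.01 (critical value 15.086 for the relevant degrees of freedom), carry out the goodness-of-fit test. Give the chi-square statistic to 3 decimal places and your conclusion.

2.467; do not reject

cyan: (59 − 60)²/60 = 1/60 = 0.0167
blue: (79 − 74)²/74 = 25/74 = 0.3378
pink: (18 − 18)²/18 = 0/18 = 0.0000
green: (55 − 52)²/52 = 9/52 = 0.1731
lime: (24 − 26)²/26 = 4/26 = 0.1538
magenta: (9 − 14)²/14 = 25/14 = 1.7857
Sum = 2.467
df = 5. Since 2.467 < 15.086, we do not reject H₀.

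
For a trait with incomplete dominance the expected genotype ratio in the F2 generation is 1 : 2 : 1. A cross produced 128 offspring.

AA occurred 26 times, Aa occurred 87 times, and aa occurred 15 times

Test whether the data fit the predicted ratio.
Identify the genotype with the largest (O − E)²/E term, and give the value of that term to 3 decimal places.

aa, 9.031

Ratio total = 4. Expected counts: 128×1/4 = 32, 128×2/4 = 64, 128×1/4 = 32.
AA: (26 − 32)²/32 = 36/32 = 1.1250
Aa: (87 − 64)²/64 = 529/64 = 8.2656
aa: (15 − 32)²/32 = 289/32 = 9.0313
The largest term is for aa: 9.031.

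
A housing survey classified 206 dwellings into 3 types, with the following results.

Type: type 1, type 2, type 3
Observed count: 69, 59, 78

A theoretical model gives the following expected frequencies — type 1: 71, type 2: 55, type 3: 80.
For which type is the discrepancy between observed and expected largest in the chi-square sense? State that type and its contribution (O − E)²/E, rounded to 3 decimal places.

cat         O        E   (O−E)²/E
type 1     69       71     0.0563
type 2     59       55     0.2909
type 3     78       80     0.0500
The largest term is for type 2: 0.291.

type 2, 0.291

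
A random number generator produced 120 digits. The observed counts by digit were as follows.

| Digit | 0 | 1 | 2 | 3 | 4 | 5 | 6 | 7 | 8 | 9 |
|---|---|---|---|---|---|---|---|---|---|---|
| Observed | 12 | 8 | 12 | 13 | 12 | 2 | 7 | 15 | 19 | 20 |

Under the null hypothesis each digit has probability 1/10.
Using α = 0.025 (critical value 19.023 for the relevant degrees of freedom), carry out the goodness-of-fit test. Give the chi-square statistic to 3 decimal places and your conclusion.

Under H₀ each category has probability 1/10, so each expected count is 120/10 = 12.
χ² = (12−12)²/12 + (8−12)²/12 + (12−12)²/12 + (13−12)²/12 + (12−12)²/12 + (2−12)²/12 + (7−12)²/12 + (15−12)²/12 + (19−12)²/12 + (20−12)²/12
   = 0.0000 + 1.3333 + 0.0000 + 0.0833 + 0.0000 + 8.3333 + 2.0833 + 0.7500 + 4.0833 + 5.3333
Sum = 22.000
df = 9. Since 22.000 > 19.023, we reject H₀.

22.000; reject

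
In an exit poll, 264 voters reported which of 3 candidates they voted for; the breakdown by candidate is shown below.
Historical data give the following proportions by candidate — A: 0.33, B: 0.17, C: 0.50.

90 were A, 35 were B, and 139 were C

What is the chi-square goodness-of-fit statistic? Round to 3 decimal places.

Expected counts E_i = n·p_i: 264×0.33 = 87.12, 264×0.17 = 44.88, 264×0.50 = 132.
A: (90 − 87.12)²/87.12 = 8.2944/87.12 = 0.0952
B: (35 − 44.88)²/44.88 = 97.6144/44.88 = 2.1750
C: (139 − 132)²/132 = 49/132 = 0.3712
Sum = 2.641

2.641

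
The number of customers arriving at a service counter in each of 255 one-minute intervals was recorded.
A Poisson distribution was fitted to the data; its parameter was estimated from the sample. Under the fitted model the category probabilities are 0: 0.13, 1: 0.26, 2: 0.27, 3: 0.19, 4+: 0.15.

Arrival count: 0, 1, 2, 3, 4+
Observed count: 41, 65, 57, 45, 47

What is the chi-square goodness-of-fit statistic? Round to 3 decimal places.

6.171

Expected counts E_i = n·p_i: 255×0.13 = 33.15, 255×0.26 = 66.3, 255×0.27 = 68.85, 255×0.19 = 48.45, 255×0.15 = 38.25.
0: (41 − 33.15)²/33.15 = 61.6225/33.15 = 1.8589
1: (65 − 66.3)²/66.3 = 1.69/66.3 = 0.0255
2: (57 − 68.85)²/68.85 = 140.4225/68.85 = 2.0395
3: (45 − 48.45)²/48.45 = 11.9025/48.45 = 0.2457
4+: (47 − 38.25)²/38.25 = 76.5625/38.25 = 2.0016
Sum = 6.171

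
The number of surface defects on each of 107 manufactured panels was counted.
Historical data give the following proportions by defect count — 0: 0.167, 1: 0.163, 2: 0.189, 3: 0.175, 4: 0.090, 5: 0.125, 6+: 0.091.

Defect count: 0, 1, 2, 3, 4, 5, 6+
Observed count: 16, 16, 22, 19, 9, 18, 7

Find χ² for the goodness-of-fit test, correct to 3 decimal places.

2.885

Expected counts E_i = n·p_i: 107×0.167 = 17.869, 107×0.163 = 17.441, 107×0.189 = 20.223, 107×0.175 = 18.725, 107×0.090 = 9.63, 107×0.125 = 13.375, 107×0.091 = 9.737.
cat         O        E   (O−E)²/E
0          16   17.869     0.1955
1          16   17.441     0.1191
2          22   20.223     0.1561
3          19   18.725     0.0040
4           9     9.63     0.0412
5          18   13.375     1.5993
6+          7    9.737     0.7694
Sum = 2.885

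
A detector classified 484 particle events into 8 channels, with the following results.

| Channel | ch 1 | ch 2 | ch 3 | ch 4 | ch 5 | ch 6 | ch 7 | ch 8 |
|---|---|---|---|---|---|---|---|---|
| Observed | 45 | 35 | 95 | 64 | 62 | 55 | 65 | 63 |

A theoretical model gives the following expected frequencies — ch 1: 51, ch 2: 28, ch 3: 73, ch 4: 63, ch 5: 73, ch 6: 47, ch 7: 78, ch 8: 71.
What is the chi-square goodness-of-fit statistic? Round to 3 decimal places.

χ² = (45−51)²/51 + (35−28)²/28 + (95−73)²/73 + (64−63)²/63 + (62−73)²/73 + (55−47)²/47 + (65−78)²/78 + (63−71)²/71
   = 0.7059 + 1.7500 + 6.6301 + 0.0159 + 1.6575 + 1.3617 + 2.1667 + 0.9014
Sum = 15.189

15.189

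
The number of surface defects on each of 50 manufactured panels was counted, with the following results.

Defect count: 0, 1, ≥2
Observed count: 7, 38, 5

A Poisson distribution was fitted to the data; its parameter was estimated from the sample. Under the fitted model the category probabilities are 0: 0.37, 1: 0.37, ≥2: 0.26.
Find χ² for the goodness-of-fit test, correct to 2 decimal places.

32.63

Expected counts E_i = n·p_i: 50×0.37 = 18.5, 50×0.37 = 18.5, 50×0.26 = 13.
χ² = (7−18.5)²/18.5 + (38−18.5)²/18.5 + (5−13)²/13
   = 7.149 + 20.554 + 4.923
Sum = 32.63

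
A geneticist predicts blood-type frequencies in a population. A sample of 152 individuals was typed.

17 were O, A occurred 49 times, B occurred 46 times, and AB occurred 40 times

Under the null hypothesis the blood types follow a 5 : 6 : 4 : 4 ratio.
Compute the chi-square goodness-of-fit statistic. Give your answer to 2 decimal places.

21.37

Ratio total = 19. Expected counts: 152×5/19 = 40, 152×6/19 = 48, 152×4/19 = 32, 152×4/19 = 32.
O: (17 − 40)²/40 = 529/40 = 13.225
A: (49 − 48)²/48 = 1/48 = 0.021
B: (46 − 32)²/32 = 196/32 = 6.125
AB: (40 − 32)²/32 = 64/32 = 2.000
Sum = 21.37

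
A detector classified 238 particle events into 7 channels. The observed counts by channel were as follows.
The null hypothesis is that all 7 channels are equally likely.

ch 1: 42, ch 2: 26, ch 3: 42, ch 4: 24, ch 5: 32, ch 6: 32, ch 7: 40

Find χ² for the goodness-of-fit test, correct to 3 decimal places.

Under H₀ each category has probability 1/7, so each expected count is 238/7 = 34.
ch 1: (42 − 34)²/34 = 64/34 = 1.8824
ch 2: (26 − 34)²/34 = 64/34 = 1.8824
ch 3: (42 − 34)²/34 = 64/34 = 1.8824
ch 4: (24 − 34)²/34 = 100/34 = 2.9412
ch 5: (32 − 34)²/34 = 4/34 = 0.1176
ch 6: (32 − 34)²/34 = 4/34 = 0.1176
ch 7: (40 − 34)²/34 = 36/34 = 1.0588
Sum = 9.882

9.882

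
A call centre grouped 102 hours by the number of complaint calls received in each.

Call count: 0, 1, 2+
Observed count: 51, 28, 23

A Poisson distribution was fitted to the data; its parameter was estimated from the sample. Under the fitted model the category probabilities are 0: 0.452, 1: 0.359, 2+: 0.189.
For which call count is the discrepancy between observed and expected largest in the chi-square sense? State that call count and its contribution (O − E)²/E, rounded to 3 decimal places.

1, 2.028

Expected counts E_i = n·p_i: 102×0.452 = 46.104, 102×0.359 = 36.618, 102×0.189 = 19.278.
χ² = (51−46.104)²/46.104 + (28−36.618)²/36.618 + (23−19.278)²/19.278
   = 0.5199 + 2.0282 + 0.7186
The largest term is for 1: 2.028.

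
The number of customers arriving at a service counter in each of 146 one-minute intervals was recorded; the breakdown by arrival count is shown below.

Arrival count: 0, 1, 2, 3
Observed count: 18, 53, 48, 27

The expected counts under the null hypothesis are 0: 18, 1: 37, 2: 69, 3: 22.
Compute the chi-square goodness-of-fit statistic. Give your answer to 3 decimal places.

14.447

0: (18 − 18)²/18 = 0/18 = 0.0000
1: (53 − 37)²/37 = 256/37 = 6.9189
2: (48 − 69)²/69 = 441/69 = 6.3913
3: (27 − 22)²/22 = 25/22 = 1.1364
Sum = 14.447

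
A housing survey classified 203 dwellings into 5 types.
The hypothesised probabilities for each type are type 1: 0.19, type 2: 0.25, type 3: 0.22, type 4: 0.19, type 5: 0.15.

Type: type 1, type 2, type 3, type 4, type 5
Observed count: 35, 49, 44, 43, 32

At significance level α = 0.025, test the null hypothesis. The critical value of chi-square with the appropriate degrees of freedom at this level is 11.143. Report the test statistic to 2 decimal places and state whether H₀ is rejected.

0.99; do not reject

Expected counts E_i = n·p_i: 203×0.19 = 38.57, 203×0.25 = 50.75, 203×0.22 = 44.66, 203×0.19 = 38.57, 203×0.15 = 30.45.
type 1: (35 − 38.57)²/38.57 = 12.7449/38.57 = 0.330
type 2: (49 − 50.75)²/50.75 = 3.0625/50.75 = 0.060
type 3: (44 − 44.66)²/44.66 = 0.4356/44.66 = 0.010
type 4: (43 − 38.57)²/38.57 = 19.6249/38.57 = 0.509
type 5: (32 − 30.45)²/30.45 = 2.4025/30.45 = 0.079
Sum = 0.99
df = 4. Since 0.99 < 11.143, we do not reject H₀.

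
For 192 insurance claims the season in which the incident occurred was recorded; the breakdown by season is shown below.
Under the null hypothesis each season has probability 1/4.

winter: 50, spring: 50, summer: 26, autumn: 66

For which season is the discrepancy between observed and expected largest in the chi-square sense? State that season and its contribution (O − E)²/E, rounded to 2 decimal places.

Under H₀ each category has probability 1/4, so each expected count is 192/4 = 48.
winter: (50 − 48)²/48 = 4/48 = 0.083
spring: (50 − 48)²/48 = 4/48 = 0.083
summer: (26 − 48)²/48 = 484/48 = 10.083
autumn: (66 − 48)²/48 = 324/48 = 6.750
The largest term is for summer: 10.08.

summer, 10.08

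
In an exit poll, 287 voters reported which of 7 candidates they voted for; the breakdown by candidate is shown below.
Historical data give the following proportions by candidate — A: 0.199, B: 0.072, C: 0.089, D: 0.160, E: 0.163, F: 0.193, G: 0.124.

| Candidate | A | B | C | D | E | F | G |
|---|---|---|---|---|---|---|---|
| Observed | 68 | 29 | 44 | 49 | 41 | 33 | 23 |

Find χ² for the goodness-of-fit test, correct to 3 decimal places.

Expected counts E_i = n·p_i: 287×0.199 = 57.113, 287×0.072 = 20.664, 287×0.089 = 25.543, 287×0.160 = 45.92, 287×0.163 = 46.781, 287×0.193 = 55.391, 287×0.124 = 35.588.
A: (68 − 57.113)²/57.113 = 118.526769/57.113 = 2.0753
B: (29 − 20.664)²/20.664 = 69.488896/20.664 = 3.3628
C: (44 − 25.543)²/25.543 = 340.660849/25.543 = 13.3368
D: (49 − 45.92)²/45.92 = 9.4864/45.92 = 0.2066
E: (41 − 46.781)²/46.781 = 33.419961/46.781 = 0.7144
F: (33 − 55.391)²/55.391 = 501.356881/55.391 = 9.0512
G: (23 − 35.588)²/35.588 = 158.457744/35.588 = 4.4526
Sum = 33.200

33.200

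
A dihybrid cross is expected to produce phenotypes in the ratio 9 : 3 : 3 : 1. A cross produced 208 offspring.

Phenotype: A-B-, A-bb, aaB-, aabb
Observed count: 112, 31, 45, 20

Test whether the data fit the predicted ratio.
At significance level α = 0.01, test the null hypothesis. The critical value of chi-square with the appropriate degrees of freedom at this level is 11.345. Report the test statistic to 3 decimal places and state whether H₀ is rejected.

6.547; do not reject

Ratio total = 16. Expected counts: 208×9/16 = 117, 208×3/16 = 39, 208×3/16 = 39, 208×1/16 = 13.
A-B-: (112 − 117)²/117 = 25/117 = 0.2137
A-bb: (31 − 39)²/39 = 64/39 = 1.6410
aaB-: (45 − 39)²/39 = 36/39 = 0.9231
aabb: (20 − 13)²/13 = 49/13 = 3.7692
Sum = 6.547
df = 3. Since 6.547 < 11.345, we do not reject H₀.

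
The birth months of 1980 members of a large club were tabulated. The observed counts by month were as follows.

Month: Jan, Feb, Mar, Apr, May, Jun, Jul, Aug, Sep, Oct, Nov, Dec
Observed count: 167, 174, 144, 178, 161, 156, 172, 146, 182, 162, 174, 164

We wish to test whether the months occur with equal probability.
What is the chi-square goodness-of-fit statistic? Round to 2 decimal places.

Expected count for each of the 12 categories: 1980/12 = 165.
χ² = (167−165)²/165 + (174−165)²/165 + (144−165)²/165 + (178−165)²/165 + (161−165)²/165 + (156−165)²/165 + (172−165)²/165 + (146−165)²/165 + (182−165)²/165 + (162−165)²/165 + (174−165)²/165 + (164−165)²/165
   = 0.024 + 0.491 + 2.673 + 1.024 + 0.097 + 0.491 + 0.297 + 2.188 + 1.752 + 0.055 + 0.491 + 0.006
Sum = 9.59

9.59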